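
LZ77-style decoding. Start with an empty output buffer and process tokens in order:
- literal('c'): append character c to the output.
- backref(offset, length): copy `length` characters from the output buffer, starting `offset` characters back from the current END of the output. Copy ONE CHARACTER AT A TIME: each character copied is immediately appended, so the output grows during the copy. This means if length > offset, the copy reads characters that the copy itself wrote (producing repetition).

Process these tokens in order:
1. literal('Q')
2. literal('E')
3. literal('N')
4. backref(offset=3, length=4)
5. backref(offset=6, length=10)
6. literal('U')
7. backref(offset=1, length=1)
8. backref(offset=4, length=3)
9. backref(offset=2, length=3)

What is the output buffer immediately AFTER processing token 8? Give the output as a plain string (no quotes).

Token 1: literal('Q'). Output: "Q"
Token 2: literal('E'). Output: "QE"
Token 3: literal('N'). Output: "QEN"
Token 4: backref(off=3, len=4) (overlapping!). Copied 'QENQ' from pos 0. Output: "QENQENQ"
Token 5: backref(off=6, len=10) (overlapping!). Copied 'ENQENQENQE' from pos 1. Output: "QENQENQENQENQENQE"
Token 6: literal('U'). Output: "QENQENQENQENQENQEU"
Token 7: backref(off=1, len=1). Copied 'U' from pos 17. Output: "QENQENQENQENQENQEUU"
Token 8: backref(off=4, len=3). Copied 'QEU' from pos 15. Output: "QENQENQENQENQENQEUUQEU"

Answer: QENQENQENQENQENQEUUQEU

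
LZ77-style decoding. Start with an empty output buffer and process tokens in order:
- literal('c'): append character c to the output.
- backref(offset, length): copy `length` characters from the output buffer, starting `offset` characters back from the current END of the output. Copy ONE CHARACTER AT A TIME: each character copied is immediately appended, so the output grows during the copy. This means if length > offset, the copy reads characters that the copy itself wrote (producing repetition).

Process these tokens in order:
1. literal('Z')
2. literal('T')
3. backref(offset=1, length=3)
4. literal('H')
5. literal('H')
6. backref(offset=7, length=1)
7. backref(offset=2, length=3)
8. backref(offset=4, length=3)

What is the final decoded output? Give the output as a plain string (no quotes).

Token 1: literal('Z'). Output: "Z"
Token 2: literal('T'). Output: "ZT"
Token 3: backref(off=1, len=3) (overlapping!). Copied 'TTT' from pos 1. Output: "ZTTTT"
Token 4: literal('H'). Output: "ZTTTTH"
Token 5: literal('H'). Output: "ZTTTTHH"
Token 6: backref(off=7, len=1). Copied 'Z' from pos 0. Output: "ZTTTTHHZ"
Token 7: backref(off=2, len=3) (overlapping!). Copied 'HZH' from pos 6. Output: "ZTTTTHHZHZH"
Token 8: backref(off=4, len=3). Copied 'ZHZ' from pos 7. Output: "ZTTTTHHZHZHZHZ"

Answer: ZTTTTHHZHZHZHZ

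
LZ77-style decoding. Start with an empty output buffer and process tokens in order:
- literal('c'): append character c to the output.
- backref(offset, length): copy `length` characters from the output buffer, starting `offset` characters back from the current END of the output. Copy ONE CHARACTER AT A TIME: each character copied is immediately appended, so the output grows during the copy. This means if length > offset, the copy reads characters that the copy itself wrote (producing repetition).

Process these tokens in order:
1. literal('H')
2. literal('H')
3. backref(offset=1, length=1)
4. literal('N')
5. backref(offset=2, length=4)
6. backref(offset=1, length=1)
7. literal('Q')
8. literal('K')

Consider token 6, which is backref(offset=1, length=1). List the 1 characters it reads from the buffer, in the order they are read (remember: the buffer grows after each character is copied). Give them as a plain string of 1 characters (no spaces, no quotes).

Token 1: literal('H'). Output: "H"
Token 2: literal('H'). Output: "HH"
Token 3: backref(off=1, len=1). Copied 'H' from pos 1. Output: "HHH"
Token 4: literal('N'). Output: "HHHN"
Token 5: backref(off=2, len=4) (overlapping!). Copied 'HNHN' from pos 2. Output: "HHHNHNHN"
Token 6: backref(off=1, len=1). Buffer before: "HHHNHNHN" (len 8)
  byte 1: read out[7]='N', append. Buffer now: "HHHNHNHNN"

Answer: N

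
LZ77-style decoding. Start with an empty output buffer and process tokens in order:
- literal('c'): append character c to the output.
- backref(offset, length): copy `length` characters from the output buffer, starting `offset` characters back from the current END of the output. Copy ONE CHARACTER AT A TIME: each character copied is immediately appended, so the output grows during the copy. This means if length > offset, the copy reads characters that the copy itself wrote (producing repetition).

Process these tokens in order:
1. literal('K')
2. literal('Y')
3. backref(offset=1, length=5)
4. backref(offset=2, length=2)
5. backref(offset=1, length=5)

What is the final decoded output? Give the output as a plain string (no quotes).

Answer: KYYYYYYYYYYYYY

Derivation:
Token 1: literal('K'). Output: "K"
Token 2: literal('Y'). Output: "KY"
Token 3: backref(off=1, len=5) (overlapping!). Copied 'YYYYY' from pos 1. Output: "KYYYYYY"
Token 4: backref(off=2, len=2). Copied 'YY' from pos 5. Output: "KYYYYYYYY"
Token 5: backref(off=1, len=5) (overlapping!). Copied 'YYYYY' from pos 8. Output: "KYYYYYYYYYYYYY"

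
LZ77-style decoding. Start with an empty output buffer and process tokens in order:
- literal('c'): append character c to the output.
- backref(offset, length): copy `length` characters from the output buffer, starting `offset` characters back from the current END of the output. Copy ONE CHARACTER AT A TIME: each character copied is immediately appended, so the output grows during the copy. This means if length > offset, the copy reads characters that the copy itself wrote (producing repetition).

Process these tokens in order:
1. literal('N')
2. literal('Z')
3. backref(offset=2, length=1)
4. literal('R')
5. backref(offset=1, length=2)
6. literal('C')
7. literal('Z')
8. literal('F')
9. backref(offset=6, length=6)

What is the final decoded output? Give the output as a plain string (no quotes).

Token 1: literal('N'). Output: "N"
Token 2: literal('Z'). Output: "NZ"
Token 3: backref(off=2, len=1). Copied 'N' from pos 0. Output: "NZN"
Token 4: literal('R'). Output: "NZNR"
Token 5: backref(off=1, len=2) (overlapping!). Copied 'RR' from pos 3. Output: "NZNRRR"
Token 6: literal('C'). Output: "NZNRRRC"
Token 7: literal('Z'). Output: "NZNRRRCZ"
Token 8: literal('F'). Output: "NZNRRRCZF"
Token 9: backref(off=6, len=6). Copied 'RRRCZF' from pos 3. Output: "NZNRRRCZFRRRCZF"

Answer: NZNRRRCZFRRRCZF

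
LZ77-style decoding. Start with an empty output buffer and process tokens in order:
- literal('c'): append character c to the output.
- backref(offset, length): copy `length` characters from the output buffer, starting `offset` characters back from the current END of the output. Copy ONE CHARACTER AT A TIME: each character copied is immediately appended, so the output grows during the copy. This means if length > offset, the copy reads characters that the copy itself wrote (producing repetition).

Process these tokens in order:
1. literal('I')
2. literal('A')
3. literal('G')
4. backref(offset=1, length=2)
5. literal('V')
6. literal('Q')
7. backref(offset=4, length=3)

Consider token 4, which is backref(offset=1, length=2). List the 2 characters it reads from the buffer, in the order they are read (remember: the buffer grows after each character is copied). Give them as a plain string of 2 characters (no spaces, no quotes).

Answer: GG

Derivation:
Token 1: literal('I'). Output: "I"
Token 2: literal('A'). Output: "IA"
Token 3: literal('G'). Output: "IAG"
Token 4: backref(off=1, len=2). Buffer before: "IAG" (len 3)
  byte 1: read out[2]='G', append. Buffer now: "IAGG"
  byte 2: read out[3]='G', append. Buffer now: "IAGGG"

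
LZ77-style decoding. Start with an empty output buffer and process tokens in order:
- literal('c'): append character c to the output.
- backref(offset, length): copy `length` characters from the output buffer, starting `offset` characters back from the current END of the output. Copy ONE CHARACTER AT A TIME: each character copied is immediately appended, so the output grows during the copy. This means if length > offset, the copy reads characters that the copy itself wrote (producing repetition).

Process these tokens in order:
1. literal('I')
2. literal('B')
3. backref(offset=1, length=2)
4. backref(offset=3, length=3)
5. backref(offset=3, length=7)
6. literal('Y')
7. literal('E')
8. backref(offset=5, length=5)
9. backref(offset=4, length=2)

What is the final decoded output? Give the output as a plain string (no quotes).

Token 1: literal('I'). Output: "I"
Token 2: literal('B'). Output: "IB"
Token 3: backref(off=1, len=2) (overlapping!). Copied 'BB' from pos 1. Output: "IBBB"
Token 4: backref(off=3, len=3). Copied 'BBB' from pos 1. Output: "IBBBBBB"
Token 5: backref(off=3, len=7) (overlapping!). Copied 'BBBBBBB' from pos 4. Output: "IBBBBBBBBBBBBB"
Token 6: literal('Y'). Output: "IBBBBBBBBBBBBBY"
Token 7: literal('E'). Output: "IBBBBBBBBBBBBBYE"
Token 8: backref(off=5, len=5). Copied 'BBBYE' from pos 11. Output: "IBBBBBBBBBBBBBYEBBBYE"
Token 9: backref(off=4, len=2). Copied 'BB' from pos 17. Output: "IBBBBBBBBBBBBBYEBBBYEBB"

Answer: IBBBBBBBBBBBBBYEBBBYEBB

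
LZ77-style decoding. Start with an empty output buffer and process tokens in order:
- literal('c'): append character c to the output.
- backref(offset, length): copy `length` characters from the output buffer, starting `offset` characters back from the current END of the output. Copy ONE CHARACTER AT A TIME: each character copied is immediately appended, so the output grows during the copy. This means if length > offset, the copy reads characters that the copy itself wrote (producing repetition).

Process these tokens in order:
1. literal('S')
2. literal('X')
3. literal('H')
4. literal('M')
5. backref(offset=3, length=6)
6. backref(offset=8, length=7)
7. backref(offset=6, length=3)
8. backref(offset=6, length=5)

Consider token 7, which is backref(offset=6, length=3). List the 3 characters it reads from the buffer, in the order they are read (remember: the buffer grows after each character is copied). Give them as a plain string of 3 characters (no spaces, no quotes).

Answer: MXH

Derivation:
Token 1: literal('S'). Output: "S"
Token 2: literal('X'). Output: "SX"
Token 3: literal('H'). Output: "SXH"
Token 4: literal('M'). Output: "SXHM"
Token 5: backref(off=3, len=6) (overlapping!). Copied 'XHMXHM' from pos 1. Output: "SXHMXHMXHM"
Token 6: backref(off=8, len=7). Copied 'HMXHMXH' from pos 2. Output: "SXHMXHMXHMHMXHMXH"
Token 7: backref(off=6, len=3). Buffer before: "SXHMXHMXHMHMXHMXH" (len 17)
  byte 1: read out[11]='M', append. Buffer now: "SXHMXHMXHMHMXHMXHM"
  byte 2: read out[12]='X', append. Buffer now: "SXHMXHMXHMHMXHMXHMX"
  byte 3: read out[13]='H', append. Buffer now: "SXHMXHMXHMHMXHMXHMXH"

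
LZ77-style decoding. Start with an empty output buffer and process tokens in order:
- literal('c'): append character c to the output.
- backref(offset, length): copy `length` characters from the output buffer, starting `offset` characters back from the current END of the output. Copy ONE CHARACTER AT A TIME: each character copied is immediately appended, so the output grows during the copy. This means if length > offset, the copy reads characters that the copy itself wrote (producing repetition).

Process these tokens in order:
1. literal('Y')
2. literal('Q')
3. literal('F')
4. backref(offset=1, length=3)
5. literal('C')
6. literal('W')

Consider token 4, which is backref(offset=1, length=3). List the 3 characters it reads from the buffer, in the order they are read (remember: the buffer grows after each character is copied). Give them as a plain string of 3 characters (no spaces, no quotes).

Token 1: literal('Y'). Output: "Y"
Token 2: literal('Q'). Output: "YQ"
Token 3: literal('F'). Output: "YQF"
Token 4: backref(off=1, len=3). Buffer before: "YQF" (len 3)
  byte 1: read out[2]='F', append. Buffer now: "YQFF"
  byte 2: read out[3]='F', append. Buffer now: "YQFFF"
  byte 3: read out[4]='F', append. Buffer now: "YQFFFF"

Answer: FFF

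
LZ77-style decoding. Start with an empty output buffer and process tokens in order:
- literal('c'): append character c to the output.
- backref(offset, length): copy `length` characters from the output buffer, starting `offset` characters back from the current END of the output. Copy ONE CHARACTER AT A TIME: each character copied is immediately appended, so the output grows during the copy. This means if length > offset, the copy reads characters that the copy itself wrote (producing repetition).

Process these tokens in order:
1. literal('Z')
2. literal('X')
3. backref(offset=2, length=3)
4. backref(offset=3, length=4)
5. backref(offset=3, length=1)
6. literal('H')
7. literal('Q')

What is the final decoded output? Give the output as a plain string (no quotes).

Answer: ZXZXZZXZZXHQ

Derivation:
Token 1: literal('Z'). Output: "Z"
Token 2: literal('X'). Output: "ZX"
Token 3: backref(off=2, len=3) (overlapping!). Copied 'ZXZ' from pos 0. Output: "ZXZXZ"
Token 4: backref(off=3, len=4) (overlapping!). Copied 'ZXZZ' from pos 2. Output: "ZXZXZZXZZ"
Token 5: backref(off=3, len=1). Copied 'X' from pos 6. Output: "ZXZXZZXZZX"
Token 6: literal('H'). Output: "ZXZXZZXZZXH"
Token 7: literal('Q'). Output: "ZXZXZZXZZXHQ"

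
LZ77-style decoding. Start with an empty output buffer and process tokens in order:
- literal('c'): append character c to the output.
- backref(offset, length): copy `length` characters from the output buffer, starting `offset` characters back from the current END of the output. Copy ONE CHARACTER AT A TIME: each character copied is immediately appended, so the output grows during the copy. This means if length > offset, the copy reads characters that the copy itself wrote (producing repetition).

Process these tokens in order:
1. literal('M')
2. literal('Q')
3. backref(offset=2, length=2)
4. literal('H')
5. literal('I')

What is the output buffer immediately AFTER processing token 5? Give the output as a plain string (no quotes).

Answer: MQMQHI

Derivation:
Token 1: literal('M'). Output: "M"
Token 2: literal('Q'). Output: "MQ"
Token 3: backref(off=2, len=2). Copied 'MQ' from pos 0. Output: "MQMQ"
Token 4: literal('H'). Output: "MQMQH"
Token 5: literal('I'). Output: "MQMQHI"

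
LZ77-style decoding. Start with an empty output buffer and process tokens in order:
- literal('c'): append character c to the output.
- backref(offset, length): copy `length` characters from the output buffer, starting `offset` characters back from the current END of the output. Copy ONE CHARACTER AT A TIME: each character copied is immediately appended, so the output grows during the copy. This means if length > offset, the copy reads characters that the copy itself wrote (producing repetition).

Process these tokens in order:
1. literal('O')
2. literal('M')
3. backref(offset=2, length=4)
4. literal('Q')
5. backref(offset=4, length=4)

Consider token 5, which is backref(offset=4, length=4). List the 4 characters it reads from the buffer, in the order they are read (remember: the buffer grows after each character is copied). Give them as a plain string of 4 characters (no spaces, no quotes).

Token 1: literal('O'). Output: "O"
Token 2: literal('M'). Output: "OM"
Token 3: backref(off=2, len=4) (overlapping!). Copied 'OMOM' from pos 0. Output: "OMOMOM"
Token 4: literal('Q'). Output: "OMOMOMQ"
Token 5: backref(off=4, len=4). Buffer before: "OMOMOMQ" (len 7)
  byte 1: read out[3]='M', append. Buffer now: "OMOMOMQM"
  byte 2: read out[4]='O', append. Buffer now: "OMOMOMQMO"
  byte 3: read out[5]='M', append. Buffer now: "OMOMOMQMOM"
  byte 4: read out[6]='Q', append. Buffer now: "OMOMOMQMOMQ"

Answer: MOMQ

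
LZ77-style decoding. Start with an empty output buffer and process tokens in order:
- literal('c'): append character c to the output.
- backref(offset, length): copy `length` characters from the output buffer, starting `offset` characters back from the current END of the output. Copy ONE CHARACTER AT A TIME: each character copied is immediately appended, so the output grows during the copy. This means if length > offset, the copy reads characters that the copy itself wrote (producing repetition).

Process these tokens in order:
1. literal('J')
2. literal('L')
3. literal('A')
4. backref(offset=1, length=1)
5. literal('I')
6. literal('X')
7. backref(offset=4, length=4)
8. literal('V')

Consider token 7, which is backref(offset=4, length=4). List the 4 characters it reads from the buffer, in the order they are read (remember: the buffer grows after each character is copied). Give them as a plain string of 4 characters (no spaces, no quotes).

Answer: AAIX

Derivation:
Token 1: literal('J'). Output: "J"
Token 2: literal('L'). Output: "JL"
Token 3: literal('A'). Output: "JLA"
Token 4: backref(off=1, len=1). Copied 'A' from pos 2. Output: "JLAA"
Token 5: literal('I'). Output: "JLAAI"
Token 6: literal('X'). Output: "JLAAIX"
Token 7: backref(off=4, len=4). Buffer before: "JLAAIX" (len 6)
  byte 1: read out[2]='A', append. Buffer now: "JLAAIXA"
  byte 2: read out[3]='A', append. Buffer now: "JLAAIXAA"
  byte 3: read out[4]='I', append. Buffer now: "JLAAIXAAI"
  byte 4: read out[5]='X', append. Buffer now: "JLAAIXAAIX"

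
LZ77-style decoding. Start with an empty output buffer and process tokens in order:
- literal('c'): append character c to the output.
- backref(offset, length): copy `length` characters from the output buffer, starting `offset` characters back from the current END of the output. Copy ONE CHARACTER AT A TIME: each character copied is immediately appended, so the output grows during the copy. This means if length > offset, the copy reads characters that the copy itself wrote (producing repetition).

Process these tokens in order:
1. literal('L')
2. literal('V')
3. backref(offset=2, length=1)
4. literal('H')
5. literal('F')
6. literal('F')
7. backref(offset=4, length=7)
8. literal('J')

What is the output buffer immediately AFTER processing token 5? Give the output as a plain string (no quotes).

Token 1: literal('L'). Output: "L"
Token 2: literal('V'). Output: "LV"
Token 3: backref(off=2, len=1). Copied 'L' from pos 0. Output: "LVL"
Token 4: literal('H'). Output: "LVLH"
Token 5: literal('F'). Output: "LVLHF"

Answer: LVLHF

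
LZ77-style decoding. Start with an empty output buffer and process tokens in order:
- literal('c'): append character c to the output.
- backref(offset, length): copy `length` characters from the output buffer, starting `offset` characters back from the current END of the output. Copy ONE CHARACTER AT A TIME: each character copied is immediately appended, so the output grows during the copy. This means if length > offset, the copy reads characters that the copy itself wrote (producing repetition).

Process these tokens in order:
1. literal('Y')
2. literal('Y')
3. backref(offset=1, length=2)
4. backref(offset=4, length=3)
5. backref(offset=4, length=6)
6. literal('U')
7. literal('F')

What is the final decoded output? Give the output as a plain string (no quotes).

Answer: YYYYYYYYYYYYYUF

Derivation:
Token 1: literal('Y'). Output: "Y"
Token 2: literal('Y'). Output: "YY"
Token 3: backref(off=1, len=2) (overlapping!). Copied 'YY' from pos 1. Output: "YYYY"
Token 4: backref(off=4, len=3). Copied 'YYY' from pos 0. Output: "YYYYYYY"
Token 5: backref(off=4, len=6) (overlapping!). Copied 'YYYYYY' from pos 3. Output: "YYYYYYYYYYYYY"
Token 6: literal('U'). Output: "YYYYYYYYYYYYYU"
Token 7: literal('F'). Output: "YYYYYYYYYYYYYUF"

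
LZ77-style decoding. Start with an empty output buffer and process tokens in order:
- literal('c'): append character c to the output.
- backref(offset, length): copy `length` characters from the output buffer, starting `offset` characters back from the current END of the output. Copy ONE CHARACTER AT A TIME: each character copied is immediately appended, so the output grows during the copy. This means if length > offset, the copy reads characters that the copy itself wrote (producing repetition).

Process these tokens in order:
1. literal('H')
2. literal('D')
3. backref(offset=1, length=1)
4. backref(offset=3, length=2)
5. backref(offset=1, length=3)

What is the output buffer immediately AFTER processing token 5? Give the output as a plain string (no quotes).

Token 1: literal('H'). Output: "H"
Token 2: literal('D'). Output: "HD"
Token 3: backref(off=1, len=1). Copied 'D' from pos 1. Output: "HDD"
Token 4: backref(off=3, len=2). Copied 'HD' from pos 0. Output: "HDDHD"
Token 5: backref(off=1, len=3) (overlapping!). Copied 'DDD' from pos 4. Output: "HDDHDDDD"

Answer: HDDHDDDD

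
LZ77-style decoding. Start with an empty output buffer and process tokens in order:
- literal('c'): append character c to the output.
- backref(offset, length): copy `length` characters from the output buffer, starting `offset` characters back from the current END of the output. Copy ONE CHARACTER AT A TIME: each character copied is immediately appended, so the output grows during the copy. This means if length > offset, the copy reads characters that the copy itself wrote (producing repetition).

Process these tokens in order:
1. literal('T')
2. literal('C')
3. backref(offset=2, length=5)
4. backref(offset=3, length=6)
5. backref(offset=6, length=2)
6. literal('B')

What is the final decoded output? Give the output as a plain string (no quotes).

Answer: TCTCTCTTCTTCTTCB

Derivation:
Token 1: literal('T'). Output: "T"
Token 2: literal('C'). Output: "TC"
Token 3: backref(off=2, len=5) (overlapping!). Copied 'TCTCT' from pos 0. Output: "TCTCTCT"
Token 4: backref(off=3, len=6) (overlapping!). Copied 'TCTTCT' from pos 4. Output: "TCTCTCTTCTTCT"
Token 5: backref(off=6, len=2). Copied 'TC' from pos 7. Output: "TCTCTCTTCTTCTTC"
Token 6: literal('B'). Output: "TCTCTCTTCTTCTTCB"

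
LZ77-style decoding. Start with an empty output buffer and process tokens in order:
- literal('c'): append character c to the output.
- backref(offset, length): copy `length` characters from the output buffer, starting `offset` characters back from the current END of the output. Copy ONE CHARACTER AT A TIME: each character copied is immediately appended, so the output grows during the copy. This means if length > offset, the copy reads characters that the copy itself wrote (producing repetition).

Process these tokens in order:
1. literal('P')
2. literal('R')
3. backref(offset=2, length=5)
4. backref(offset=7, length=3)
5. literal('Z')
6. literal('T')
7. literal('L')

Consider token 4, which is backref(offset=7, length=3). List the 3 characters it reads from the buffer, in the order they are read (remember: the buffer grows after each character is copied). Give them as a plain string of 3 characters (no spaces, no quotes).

Token 1: literal('P'). Output: "P"
Token 2: literal('R'). Output: "PR"
Token 3: backref(off=2, len=5) (overlapping!). Copied 'PRPRP' from pos 0. Output: "PRPRPRP"
Token 4: backref(off=7, len=3). Buffer before: "PRPRPRP" (len 7)
  byte 1: read out[0]='P', append. Buffer now: "PRPRPRPP"
  byte 2: read out[1]='R', append. Buffer now: "PRPRPRPPR"
  byte 3: read out[2]='P', append. Buffer now: "PRPRPRPPRP"

Answer: PRP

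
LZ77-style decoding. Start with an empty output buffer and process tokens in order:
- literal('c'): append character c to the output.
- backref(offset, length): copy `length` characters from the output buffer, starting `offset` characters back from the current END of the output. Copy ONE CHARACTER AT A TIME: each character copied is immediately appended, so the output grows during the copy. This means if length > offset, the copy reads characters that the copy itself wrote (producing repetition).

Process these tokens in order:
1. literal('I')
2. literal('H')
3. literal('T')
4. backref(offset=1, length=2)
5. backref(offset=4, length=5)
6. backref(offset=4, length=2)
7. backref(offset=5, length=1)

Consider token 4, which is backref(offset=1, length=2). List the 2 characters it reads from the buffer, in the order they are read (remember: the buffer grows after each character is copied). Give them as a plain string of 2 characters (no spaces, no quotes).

Token 1: literal('I'). Output: "I"
Token 2: literal('H'). Output: "IH"
Token 3: literal('T'). Output: "IHT"
Token 4: backref(off=1, len=2). Buffer before: "IHT" (len 3)
  byte 1: read out[2]='T', append. Buffer now: "IHTT"
  byte 2: read out[3]='T', append. Buffer now: "IHTTT"

Answer: TT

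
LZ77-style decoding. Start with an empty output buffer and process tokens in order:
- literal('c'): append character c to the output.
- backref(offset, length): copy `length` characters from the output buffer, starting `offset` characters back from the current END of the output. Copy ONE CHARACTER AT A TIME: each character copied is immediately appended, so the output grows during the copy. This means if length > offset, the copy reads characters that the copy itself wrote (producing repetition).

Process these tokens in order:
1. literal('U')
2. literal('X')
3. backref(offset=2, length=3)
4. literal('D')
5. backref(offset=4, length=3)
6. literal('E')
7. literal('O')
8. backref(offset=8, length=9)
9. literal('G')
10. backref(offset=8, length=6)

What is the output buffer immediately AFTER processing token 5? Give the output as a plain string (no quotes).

Token 1: literal('U'). Output: "U"
Token 2: literal('X'). Output: "UX"
Token 3: backref(off=2, len=3) (overlapping!). Copied 'UXU' from pos 0. Output: "UXUXU"
Token 4: literal('D'). Output: "UXUXUD"
Token 5: backref(off=4, len=3). Copied 'UXU' from pos 2. Output: "UXUXUDUXU"

Answer: UXUXUDUXU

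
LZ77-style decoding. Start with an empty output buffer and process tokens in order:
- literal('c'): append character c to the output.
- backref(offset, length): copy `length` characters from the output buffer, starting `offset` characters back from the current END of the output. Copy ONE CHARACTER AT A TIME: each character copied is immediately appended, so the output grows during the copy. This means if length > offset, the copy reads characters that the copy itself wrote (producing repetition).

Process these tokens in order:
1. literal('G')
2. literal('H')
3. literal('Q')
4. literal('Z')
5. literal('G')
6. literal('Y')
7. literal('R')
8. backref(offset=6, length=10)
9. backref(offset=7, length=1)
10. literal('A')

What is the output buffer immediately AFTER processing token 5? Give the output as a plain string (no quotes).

Answer: GHQZG

Derivation:
Token 1: literal('G'). Output: "G"
Token 2: literal('H'). Output: "GH"
Token 3: literal('Q'). Output: "GHQ"
Token 4: literal('Z'). Output: "GHQZ"
Token 5: literal('G'). Output: "GHQZG"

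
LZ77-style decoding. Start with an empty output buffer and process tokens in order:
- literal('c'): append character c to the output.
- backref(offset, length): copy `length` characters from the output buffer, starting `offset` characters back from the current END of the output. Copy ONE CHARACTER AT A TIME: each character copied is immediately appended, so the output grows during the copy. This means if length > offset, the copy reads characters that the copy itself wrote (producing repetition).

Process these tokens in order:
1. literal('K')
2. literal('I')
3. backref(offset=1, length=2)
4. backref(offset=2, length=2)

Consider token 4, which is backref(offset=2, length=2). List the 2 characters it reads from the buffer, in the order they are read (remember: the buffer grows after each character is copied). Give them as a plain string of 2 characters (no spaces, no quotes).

Answer: II

Derivation:
Token 1: literal('K'). Output: "K"
Token 2: literal('I'). Output: "KI"
Token 3: backref(off=1, len=2) (overlapping!). Copied 'II' from pos 1. Output: "KIII"
Token 4: backref(off=2, len=2). Buffer before: "KIII" (len 4)
  byte 1: read out[2]='I', append. Buffer now: "KIIII"
  byte 2: read out[3]='I', append. Buffer now: "KIIIII"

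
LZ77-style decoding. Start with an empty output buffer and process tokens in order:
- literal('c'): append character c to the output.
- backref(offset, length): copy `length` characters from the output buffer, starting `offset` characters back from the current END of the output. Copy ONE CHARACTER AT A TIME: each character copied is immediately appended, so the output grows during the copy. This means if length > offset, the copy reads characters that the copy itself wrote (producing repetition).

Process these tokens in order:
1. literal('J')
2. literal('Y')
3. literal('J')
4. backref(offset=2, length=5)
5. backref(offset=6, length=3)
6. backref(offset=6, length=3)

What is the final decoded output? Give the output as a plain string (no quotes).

Token 1: literal('J'). Output: "J"
Token 2: literal('Y'). Output: "JY"
Token 3: literal('J'). Output: "JYJ"
Token 4: backref(off=2, len=5) (overlapping!). Copied 'YJYJY' from pos 1. Output: "JYJYJYJY"
Token 5: backref(off=6, len=3). Copied 'JYJ' from pos 2. Output: "JYJYJYJYJYJ"
Token 6: backref(off=6, len=3). Copied 'YJY' from pos 5. Output: "JYJYJYJYJYJYJY"

Answer: JYJYJYJYJYJYJY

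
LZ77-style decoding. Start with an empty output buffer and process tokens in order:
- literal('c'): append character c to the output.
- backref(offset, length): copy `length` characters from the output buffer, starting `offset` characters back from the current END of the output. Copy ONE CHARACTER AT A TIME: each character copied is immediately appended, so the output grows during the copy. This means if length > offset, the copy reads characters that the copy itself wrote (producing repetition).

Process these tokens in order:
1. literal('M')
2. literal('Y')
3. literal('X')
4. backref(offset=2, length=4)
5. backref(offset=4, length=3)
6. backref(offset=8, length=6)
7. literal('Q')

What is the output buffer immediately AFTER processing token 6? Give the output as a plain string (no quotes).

Token 1: literal('M'). Output: "M"
Token 2: literal('Y'). Output: "MY"
Token 3: literal('X'). Output: "MYX"
Token 4: backref(off=2, len=4) (overlapping!). Copied 'YXYX' from pos 1. Output: "MYXYXYX"
Token 5: backref(off=4, len=3). Copied 'YXY' from pos 3. Output: "MYXYXYXYXY"
Token 6: backref(off=8, len=6). Copied 'XYXYXY' from pos 2. Output: "MYXYXYXYXYXYXYXY"

Answer: MYXYXYXYXYXYXYXY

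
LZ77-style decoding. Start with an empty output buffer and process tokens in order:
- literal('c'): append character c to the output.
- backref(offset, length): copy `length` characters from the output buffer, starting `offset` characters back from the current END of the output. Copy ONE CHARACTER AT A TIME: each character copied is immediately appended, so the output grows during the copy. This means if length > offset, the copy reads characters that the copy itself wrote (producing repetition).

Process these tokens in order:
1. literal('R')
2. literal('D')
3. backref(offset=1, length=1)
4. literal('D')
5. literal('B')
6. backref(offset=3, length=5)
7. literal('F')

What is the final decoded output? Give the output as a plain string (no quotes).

Token 1: literal('R'). Output: "R"
Token 2: literal('D'). Output: "RD"
Token 3: backref(off=1, len=1). Copied 'D' from pos 1. Output: "RDD"
Token 4: literal('D'). Output: "RDDD"
Token 5: literal('B'). Output: "RDDDB"
Token 6: backref(off=3, len=5) (overlapping!). Copied 'DDBDD' from pos 2. Output: "RDDDBDDBDD"
Token 7: literal('F'). Output: "RDDDBDDBDDF"

Answer: RDDDBDDBDDF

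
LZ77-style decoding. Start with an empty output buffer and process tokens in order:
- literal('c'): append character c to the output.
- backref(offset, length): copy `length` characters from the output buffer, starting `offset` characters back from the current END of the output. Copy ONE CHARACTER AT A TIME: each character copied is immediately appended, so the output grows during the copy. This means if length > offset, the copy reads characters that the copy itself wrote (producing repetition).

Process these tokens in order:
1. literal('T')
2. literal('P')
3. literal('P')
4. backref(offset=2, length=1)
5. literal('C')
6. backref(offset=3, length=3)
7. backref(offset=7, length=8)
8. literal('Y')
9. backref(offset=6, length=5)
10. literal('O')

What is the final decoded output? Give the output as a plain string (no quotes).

Answer: TPPPCPPCPPPCPPCPYCPPCPO

Derivation:
Token 1: literal('T'). Output: "T"
Token 2: literal('P'). Output: "TP"
Token 3: literal('P'). Output: "TPP"
Token 4: backref(off=2, len=1). Copied 'P' from pos 1. Output: "TPPP"
Token 5: literal('C'). Output: "TPPPC"
Token 6: backref(off=3, len=3). Copied 'PPC' from pos 2. Output: "TPPPCPPC"
Token 7: backref(off=7, len=8) (overlapping!). Copied 'PPPCPPCP' from pos 1. Output: "TPPPCPPCPPPCPPCP"
Token 8: literal('Y'). Output: "TPPPCPPCPPPCPPCPY"
Token 9: backref(off=6, len=5). Copied 'CPPCP' from pos 11. Output: "TPPPCPPCPPPCPPCPYCPPCP"
Token 10: literal('O'). Output: "TPPPCPPCPPPCPPCPYCPPCPO"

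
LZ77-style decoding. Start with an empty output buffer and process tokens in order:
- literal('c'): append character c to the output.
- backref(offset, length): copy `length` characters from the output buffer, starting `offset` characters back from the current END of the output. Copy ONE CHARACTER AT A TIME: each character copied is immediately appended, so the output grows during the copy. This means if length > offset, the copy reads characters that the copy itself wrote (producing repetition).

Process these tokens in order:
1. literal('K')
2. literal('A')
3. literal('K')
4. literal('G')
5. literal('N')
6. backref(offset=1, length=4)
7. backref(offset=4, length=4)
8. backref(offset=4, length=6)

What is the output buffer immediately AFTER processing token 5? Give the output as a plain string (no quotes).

Token 1: literal('K'). Output: "K"
Token 2: literal('A'). Output: "KA"
Token 3: literal('K'). Output: "KAK"
Token 4: literal('G'). Output: "KAKG"
Token 5: literal('N'). Output: "KAKGN"

Answer: KAKGN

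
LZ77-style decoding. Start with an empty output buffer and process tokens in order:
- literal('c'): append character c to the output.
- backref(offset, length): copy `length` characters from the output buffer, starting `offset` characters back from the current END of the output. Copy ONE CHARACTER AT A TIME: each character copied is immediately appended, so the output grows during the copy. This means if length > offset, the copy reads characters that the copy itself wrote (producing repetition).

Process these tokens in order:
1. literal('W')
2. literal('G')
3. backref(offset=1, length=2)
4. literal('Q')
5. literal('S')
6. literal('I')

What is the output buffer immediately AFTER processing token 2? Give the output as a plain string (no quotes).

Token 1: literal('W'). Output: "W"
Token 2: literal('G'). Output: "WG"

Answer: WG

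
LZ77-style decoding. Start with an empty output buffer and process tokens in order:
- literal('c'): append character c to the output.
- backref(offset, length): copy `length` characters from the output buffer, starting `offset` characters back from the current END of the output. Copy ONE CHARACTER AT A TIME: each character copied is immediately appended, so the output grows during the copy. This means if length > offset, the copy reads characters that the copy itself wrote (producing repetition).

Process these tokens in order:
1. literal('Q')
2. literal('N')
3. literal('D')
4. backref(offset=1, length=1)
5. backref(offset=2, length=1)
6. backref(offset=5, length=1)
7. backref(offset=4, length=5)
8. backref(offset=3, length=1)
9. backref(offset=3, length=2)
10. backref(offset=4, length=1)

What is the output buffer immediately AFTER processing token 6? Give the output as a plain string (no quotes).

Token 1: literal('Q'). Output: "Q"
Token 2: literal('N'). Output: "QN"
Token 3: literal('D'). Output: "QND"
Token 4: backref(off=1, len=1). Copied 'D' from pos 2. Output: "QNDD"
Token 5: backref(off=2, len=1). Copied 'D' from pos 2. Output: "QNDDD"
Token 6: backref(off=5, len=1). Copied 'Q' from pos 0. Output: "QNDDDQ"

Answer: QNDDDQ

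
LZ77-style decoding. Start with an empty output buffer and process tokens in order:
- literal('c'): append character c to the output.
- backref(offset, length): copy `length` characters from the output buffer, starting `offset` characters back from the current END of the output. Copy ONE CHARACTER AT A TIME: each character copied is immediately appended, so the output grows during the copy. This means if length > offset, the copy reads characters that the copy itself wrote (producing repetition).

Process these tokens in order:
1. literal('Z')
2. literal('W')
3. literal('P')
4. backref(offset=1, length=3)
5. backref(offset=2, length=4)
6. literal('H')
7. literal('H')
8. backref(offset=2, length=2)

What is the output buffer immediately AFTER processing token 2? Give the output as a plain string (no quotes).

Answer: ZW

Derivation:
Token 1: literal('Z'). Output: "Z"
Token 2: literal('W'). Output: "ZW"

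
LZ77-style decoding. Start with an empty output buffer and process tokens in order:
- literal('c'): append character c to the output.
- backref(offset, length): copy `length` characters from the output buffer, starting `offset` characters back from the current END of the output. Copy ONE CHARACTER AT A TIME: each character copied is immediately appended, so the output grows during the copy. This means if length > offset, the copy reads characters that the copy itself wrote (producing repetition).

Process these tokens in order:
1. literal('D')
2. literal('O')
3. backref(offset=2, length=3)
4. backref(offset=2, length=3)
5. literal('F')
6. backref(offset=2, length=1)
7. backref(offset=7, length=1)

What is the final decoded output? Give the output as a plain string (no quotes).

Answer: DODODODOFOO

Derivation:
Token 1: literal('D'). Output: "D"
Token 2: literal('O'). Output: "DO"
Token 3: backref(off=2, len=3) (overlapping!). Copied 'DOD' from pos 0. Output: "DODOD"
Token 4: backref(off=2, len=3) (overlapping!). Copied 'ODO' from pos 3. Output: "DODODODO"
Token 5: literal('F'). Output: "DODODODOF"
Token 6: backref(off=2, len=1). Copied 'O' from pos 7. Output: "DODODODOFO"
Token 7: backref(off=7, len=1). Copied 'O' from pos 3. Output: "DODODODOFOO"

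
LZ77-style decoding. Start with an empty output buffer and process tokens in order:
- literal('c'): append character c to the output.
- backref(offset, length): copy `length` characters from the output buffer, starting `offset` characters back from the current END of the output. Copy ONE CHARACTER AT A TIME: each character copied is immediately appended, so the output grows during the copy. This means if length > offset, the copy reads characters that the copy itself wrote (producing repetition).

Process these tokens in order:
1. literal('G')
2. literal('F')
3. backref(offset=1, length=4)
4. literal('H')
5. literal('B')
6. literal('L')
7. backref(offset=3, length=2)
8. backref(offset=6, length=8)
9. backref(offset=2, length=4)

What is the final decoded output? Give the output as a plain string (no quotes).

Answer: GFFFFFHBLHBFHBLHBFHFHFH

Derivation:
Token 1: literal('G'). Output: "G"
Token 2: literal('F'). Output: "GF"
Token 3: backref(off=1, len=4) (overlapping!). Copied 'FFFF' from pos 1. Output: "GFFFFF"
Token 4: literal('H'). Output: "GFFFFFH"
Token 5: literal('B'). Output: "GFFFFFHB"
Token 6: literal('L'). Output: "GFFFFFHBL"
Token 7: backref(off=3, len=2). Copied 'HB' from pos 6. Output: "GFFFFFHBLHB"
Token 8: backref(off=6, len=8) (overlapping!). Copied 'FHBLHBFH' from pos 5. Output: "GFFFFFHBLHBFHBLHBFH"
Token 9: backref(off=2, len=4) (overlapping!). Copied 'FHFH' from pos 17. Output: "GFFFFFHBLHBFHBLHBFHFHFH"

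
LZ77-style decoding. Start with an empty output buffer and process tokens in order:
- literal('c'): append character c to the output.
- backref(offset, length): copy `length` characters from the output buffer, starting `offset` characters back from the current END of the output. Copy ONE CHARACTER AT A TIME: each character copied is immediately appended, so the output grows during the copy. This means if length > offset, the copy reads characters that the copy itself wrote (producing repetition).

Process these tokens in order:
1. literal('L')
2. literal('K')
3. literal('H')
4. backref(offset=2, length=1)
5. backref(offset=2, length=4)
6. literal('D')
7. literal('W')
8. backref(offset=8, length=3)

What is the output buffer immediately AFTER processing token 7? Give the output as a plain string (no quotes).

Answer: LKHKHKHKDW

Derivation:
Token 1: literal('L'). Output: "L"
Token 2: literal('K'). Output: "LK"
Token 3: literal('H'). Output: "LKH"
Token 4: backref(off=2, len=1). Copied 'K' from pos 1. Output: "LKHK"
Token 5: backref(off=2, len=4) (overlapping!). Copied 'HKHK' from pos 2. Output: "LKHKHKHK"
Token 6: literal('D'). Output: "LKHKHKHKD"
Token 7: literal('W'). Output: "LKHKHKHKDW"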